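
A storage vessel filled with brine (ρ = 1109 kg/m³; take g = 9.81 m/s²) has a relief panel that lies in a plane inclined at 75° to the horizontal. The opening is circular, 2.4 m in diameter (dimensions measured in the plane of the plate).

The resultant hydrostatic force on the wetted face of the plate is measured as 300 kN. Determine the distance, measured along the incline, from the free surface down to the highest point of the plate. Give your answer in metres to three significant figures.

γ = ρg = 1109 × 9.81 / 1000 = 10.87929 kN/m³.
A = π(1.2)² = 4.52389 m².
From F = γ·h_c·A, the centroid depth is h_c = 300/(10.87929 × 4.52389) = 6.09549 m.
Let θ = 75° be the plate's angle to the horizontal; measure y along the incline from where the plane meets the free surface. Vertical depth h = y·sinθ with sinθ = 0.965926.
Along the incline, y_c = h_c/sinθ = 6.09549/0.965926 = 6.31051 m.
The centroid is at the centre, 1.2 m below the top of the plate, so the highest point sits at y_top = 6.31051 − 1.2 = 5.11051 m along the incline.

y_top ≈ 5.11 m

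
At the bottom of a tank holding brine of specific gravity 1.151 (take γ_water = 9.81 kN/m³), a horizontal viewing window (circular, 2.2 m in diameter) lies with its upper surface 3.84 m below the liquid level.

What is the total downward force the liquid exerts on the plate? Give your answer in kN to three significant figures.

F ≈ 165 kN

γ = 1.151 × 9.81 = 11.29131 kN/m³.
The plate is horizontal, so pressure is uniform at p = γ·h = 11.29131 × 3.84 = 43.3586 kN/m².
A = π(1.1)² = 3.80133 m².
F = p·A = 43.3586 × 3.80133 = 164.82 kN.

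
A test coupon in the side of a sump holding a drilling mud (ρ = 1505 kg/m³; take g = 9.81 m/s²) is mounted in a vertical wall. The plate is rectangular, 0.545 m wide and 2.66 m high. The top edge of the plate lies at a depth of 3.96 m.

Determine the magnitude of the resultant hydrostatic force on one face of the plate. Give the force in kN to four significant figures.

γ = ρg = 1505 × 9.81 / 1000 = 14.76405 kN/m³.
The centroid lies 2.66/2 = 1.33 m below the top edge, so the centroid depth is h_c = 3.96 + 1.33 = 5.29 m.
A = 0.545 × 2.66 = 1.4497 m².
Resultant F = γ·h_c·A = 14.76405 × 5.29 × 1.4497 = 113.224 kN.

F ≈ 113.2 kN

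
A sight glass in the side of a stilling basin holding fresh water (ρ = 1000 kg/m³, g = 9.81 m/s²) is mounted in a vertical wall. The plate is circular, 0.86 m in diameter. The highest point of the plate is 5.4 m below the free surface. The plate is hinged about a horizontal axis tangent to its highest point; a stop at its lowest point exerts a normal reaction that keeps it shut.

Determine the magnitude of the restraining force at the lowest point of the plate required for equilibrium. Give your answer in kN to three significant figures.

P ≈ 16.9 kN

γ = ρg = 1000 × 9.81 = 9810 N/m³ = 9.81 kN/m³.
The centroid is at the centre, 0.43 m below the top of the plate, so the centroid depth is h_c = 5.4 + 0.43 = 5.83 m.
A = π(0.43)² = 0.58088 m².
Resultant F = γ·h_c·A = 9.81 × 5.83 × 0.58088 = 33.2219 kN.
I_c = πr⁴/4 = π × 0.43⁴/4 = 0.0268512 m⁴.
Centre of pressure: y_p = y_c + I_c/(y_c·A) = 5.83 + 0.0268512/(5.83 × 0.58088) = 5.83 + 0.00792882 = 5.83793 m along the plane.
The resultant acts 0.43 + 0.00792882 = 0.437929 m (along the plate) below the hinge at the top edge, so the moment about the hinge is M = F × 0.437929 = 33.2219 × 0.437929 = 14.5488 kN·m.
A normal force at the bottom, 0.86 m from the hinge, must supply this moment: P = 14.5488/0.86 = 16.9172 kN.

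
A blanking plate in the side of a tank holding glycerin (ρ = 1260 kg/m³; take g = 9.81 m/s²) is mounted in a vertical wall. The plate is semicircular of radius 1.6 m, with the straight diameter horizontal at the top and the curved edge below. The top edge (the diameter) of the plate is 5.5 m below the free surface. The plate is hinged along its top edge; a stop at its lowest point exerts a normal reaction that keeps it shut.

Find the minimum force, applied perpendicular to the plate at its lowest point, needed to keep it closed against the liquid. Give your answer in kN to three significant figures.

P ≈ 136 kN

γ = ρg = 1260 × 9.81 / 1000 = 12.3606 kN/m³.
The centroid of a semicircle lies 4r/(3π) = 0.679061 m from the diameter, here below the top edge, so the centroid depth is h_c = 5.5 + 0.679061 = 6.17906 m.
A = πr²/2 = π × 1.6²/2 = 4.02124 m².
Resultant F = γ·h_c·A = 12.3606 × 6.17906 × 4.02124 = 307.13 kN.
I_c = (π/8 − 8/(9π))·r⁴ = 0.109757 × 1.6⁴ = 0.719303 m⁴.
Centre of pressure: y_p = y_c + I_c/(y_c·A) = 6.17906 + 0.719303/(6.17906 × 4.02124) = 6.17906 + 0.0289487 = 6.20801 m along the plane.
The resultant acts 0.679061 + 0.0289487 = 0.70801 m (along the plate) below the hinge at the top edge, so the moment about the hinge is M = F × 0.70801 = 307.13 × 0.70801 = 217.451 kN·m.
A normal force at the bottom, 1.6 m from the hinge, must supply this moment: P = 217.451/1.6 = 135.907 kN.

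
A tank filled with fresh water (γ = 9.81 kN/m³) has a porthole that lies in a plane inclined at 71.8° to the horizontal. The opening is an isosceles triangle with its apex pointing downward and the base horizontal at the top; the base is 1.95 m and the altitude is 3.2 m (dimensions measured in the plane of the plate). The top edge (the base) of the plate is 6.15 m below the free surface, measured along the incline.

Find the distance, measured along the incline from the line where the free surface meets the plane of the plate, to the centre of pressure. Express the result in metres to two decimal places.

y_p = 7.30 m

γ = 9.81 kN/m³.
Let θ = 71.8° be the plate's angle to the horizontal; measure y along the incline from where the plane meets the free surface. Vertical depth h = y·sinθ with sinθ = 0.949972.
With the apex down, the centroid sits h/3 = 3.2/3 = 1.06667 m below the base (the top edge), so y_c = 6.15 + 1.06667 = 7.21667 m and h_c = 7.21667 × 0.949972 = 6.85563 m.
A = ½ × 1.95 × 3.2 = 3.12 m².
Resultant F = γ·h_c·A = 9.81 × 6.85563 × 3.12 = 209.832 kN.
I_c = b·h³/36 = 1.95 × 3.2³/36 = 1.77493 m⁴.
Centre of pressure: y_p = y_c + I_c/(y_c·A) = 7.21667 + 1.77493/(7.21667 × 3.12) = 7.21667 + 0.0788297 = 7.2955 m along the plane.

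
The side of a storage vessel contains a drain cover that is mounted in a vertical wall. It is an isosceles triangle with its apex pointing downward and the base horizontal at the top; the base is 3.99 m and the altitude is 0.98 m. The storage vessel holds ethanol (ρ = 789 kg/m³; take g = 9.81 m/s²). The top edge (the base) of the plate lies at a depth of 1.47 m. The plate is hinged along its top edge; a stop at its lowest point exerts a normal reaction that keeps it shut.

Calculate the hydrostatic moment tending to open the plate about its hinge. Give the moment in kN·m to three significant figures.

γ = ρg = 789 × 9.81 / 1000 = 7.74009 kN/m³.
With the apex down, the centroid sits h/3 = 0.98/3 = 0.326667 m below the base (the top edge), so the centroid depth is h_c = 1.47 + 0.326667 = 1.79667 m.
A = ½ × 3.99 × 0.98 = 1.9551 m².
Resultant F = γ·h_c·A = 7.74009 × 1.79667 × 1.9551 = 27.1884 kN.
I_c = b·h³/36 = 3.99 × 0.98³/36 = 0.104315 m⁴.
Centre of pressure: y_p = y_c + I_c/(y_c·A) = 1.79667 + 0.104315/(1.79667 × 1.9551) = 1.79667 + 0.0296968 = 1.82637 m along the plane.
The resultant acts 0.326667 + 0.0296968 = 0.356364 m (along the plate) below the hinge at the top edge, so the moment about the hinge is M = F × 0.356364 = 27.1884 × 0.356364 = 9.68897 kN·m.

M ≈ 9.69 kN·m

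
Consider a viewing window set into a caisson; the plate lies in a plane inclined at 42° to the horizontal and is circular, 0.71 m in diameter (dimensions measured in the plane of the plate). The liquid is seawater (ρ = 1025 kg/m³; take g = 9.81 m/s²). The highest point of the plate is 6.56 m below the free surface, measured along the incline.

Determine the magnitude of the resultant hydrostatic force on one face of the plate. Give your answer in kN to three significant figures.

F ≈ 18.4 kN

γ = ρg = 1025 × 9.81 / 1000 = 10.05525 kN/m³.
Let θ = 42° be the plate's angle to the horizontal; measure y along the incline from where the plane meets the free surface. Vertical depth h = y·sinθ with sinθ = 0.669131.
The centroid is at the centre, 0.355 m below the top of the plate, so y_c = 6.56 + 0.355 = 6.915 m and h_c = 6.915 × 0.669131 = 4.62704 m.
A = π(0.355)² = 0.395919 m².
Resultant F = γ·h_c·A = 10.05525 × 4.62704 × 0.395919 = 18.4205 kN.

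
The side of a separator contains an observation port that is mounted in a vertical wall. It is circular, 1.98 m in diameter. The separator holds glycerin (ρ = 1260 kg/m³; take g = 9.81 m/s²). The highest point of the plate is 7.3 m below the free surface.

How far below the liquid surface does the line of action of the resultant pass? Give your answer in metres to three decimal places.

h_p = 8.320 m

γ = ρg = 1260 × 9.81 / 1000 = 12.3606 kN/m³.
The centroid is at the centre, 0.99 m below the top of the plate, so the centroid depth is h_c = 7.3 + 0.99 = 8.29 m.
A = π(0.99)² = 3.07907 m².
Resultant F = γ·h_c·A = 12.3606 × 8.29 × 3.07907 = 315.51 kN.
I_c = πr⁴/4 = π × 0.99⁴/4 = 0.75445 m⁴.
Centre of pressure: y_p = y_c + I_c/(y_c·A) = 8.29 + 0.75445/(8.29 × 3.07907) = 8.29 + 0.0295567 = 8.31956 m along the plane.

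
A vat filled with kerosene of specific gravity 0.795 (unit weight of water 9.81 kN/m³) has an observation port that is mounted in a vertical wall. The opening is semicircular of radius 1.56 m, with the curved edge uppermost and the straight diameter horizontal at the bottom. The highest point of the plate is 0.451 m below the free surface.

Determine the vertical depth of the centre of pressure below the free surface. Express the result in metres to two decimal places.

γ = 0.795 × 9.81 = 7.79895 kN/m³.
The centroid lies 4r/(3π) = 0.662085 m above the diameter, so r − 4r/(3π) = 1.56 − 0.662085 = 0.897915 m below the topmost point, so the centroid depth is h_c = 0.451 + 0.897915 = 1.34892 m.
A = πr²/2 = π × 1.56²/2 = 3.82269 m².
Resultant F = γ·h_c·A = 7.79895 × 1.34892 × 3.82269 = 40.2153 kN.
I_c = (π/8 − 8/(9π))·r⁴ = 0.109757 × 1.56⁴ = 0.650026 m⁴.
Centre of pressure: y_p = y_c + I_c/(y_c·A) = 1.34892 + 0.650026/(1.34892 × 3.82269) = 1.34892 + 0.126059 = 1.47498 m along the plane.

h_p = 1.47 m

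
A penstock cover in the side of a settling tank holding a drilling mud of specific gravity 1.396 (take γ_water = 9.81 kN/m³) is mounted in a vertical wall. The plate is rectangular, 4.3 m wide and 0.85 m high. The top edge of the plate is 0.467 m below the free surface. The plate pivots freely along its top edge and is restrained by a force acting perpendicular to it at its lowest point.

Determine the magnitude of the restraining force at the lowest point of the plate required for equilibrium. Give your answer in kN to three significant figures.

γ = 1.396 × 9.81 = 13.69476 kN/m³.
The centroid lies 0.85/2 = 0.425 m below the top edge, so the centroid depth is h_c = 0.467 + 0.425 = 0.892 m.
A = 4.3 × 0.85 = 3.655 m².
Resultant F = γ·h_c·A = 13.69476 × 0.892 × 3.655 = 44.6485 kN.
I_c = b·h³/12 = 4.3 × 0.85³/12 = 0.220061 m⁴.
Centre of pressure: y_p = y_c + I_c/(y_c·A) = 0.892 + 0.220061/(0.892 × 3.655) = 0.892 + 0.067498 = 0.959498 m along the plane.
The resultant acts 0.425 + 0.067498 = 0.492498 m (along the plate) below the hinge at the top edge, so the moment about the hinge is M = F × 0.492498 = 44.6485 × 0.492498 = 21.9893 kN·m.
A normal force at the bottom, 0.85 m from the hinge, must supply this moment: P = 21.9893/0.85 = 25.8698 kN.

P ≈ 25.9 kN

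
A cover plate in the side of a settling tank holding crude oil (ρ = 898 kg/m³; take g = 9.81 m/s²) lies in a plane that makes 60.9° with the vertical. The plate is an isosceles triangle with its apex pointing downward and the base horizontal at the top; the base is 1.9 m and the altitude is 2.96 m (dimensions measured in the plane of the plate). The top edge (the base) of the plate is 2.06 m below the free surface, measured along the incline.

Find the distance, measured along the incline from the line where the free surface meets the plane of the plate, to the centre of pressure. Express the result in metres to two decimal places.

y_p = 3.21 m

γ = ρg = 898 × 9.81 / 1000 = 8.80938 kN/m³.
The plate makes 60.9° with the vertical, i.e. θ = 90° − 60.9° = 29.1° to the horizontal. Measuring y along the incline from the free-surface line, vertical depth h = y·sinθ with sinθ = 0.486335.
With the apex down, the centroid sits h/3 = 2.96/3 = 0.986667 m below the base (the top edge), so y_c = 2.06 + 0.986667 = 3.04667 m and h_c = 3.04667 × 0.486335 = 1.4817 m.
A = ½ × 1.9 × 2.96 = 2.812 m².
Resultant F = γ·h_c·A = 8.80938 × 1.4817 × 2.812 = 36.7046 kN.
I_c = b·h³/36 = 1.9 × 2.96³/36 = 1.36876 m⁴.
Centre of pressure: y_p = y_c + I_c/(y_c·A) = 3.04667 + 1.36876/(3.04667 × 2.812) = 3.04667 + 0.159767 = 3.20644 m along the plane.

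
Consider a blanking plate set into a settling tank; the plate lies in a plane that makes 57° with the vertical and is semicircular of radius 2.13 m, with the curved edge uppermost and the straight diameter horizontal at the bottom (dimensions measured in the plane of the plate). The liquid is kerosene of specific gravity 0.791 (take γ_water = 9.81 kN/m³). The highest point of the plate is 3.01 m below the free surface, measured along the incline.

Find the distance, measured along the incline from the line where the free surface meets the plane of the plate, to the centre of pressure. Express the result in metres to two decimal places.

y_p = 4.31 m

γ = 0.791 × 9.81 = 7.75971 kN/m³.
The plate makes 57° with the vertical, i.e. θ = 90° − 57° = 33° to the horizontal. Measuring y along the incline from the free-surface line, vertical depth h = y·sinθ with sinθ = 0.544639.
The centroid lies 4r/(3π) = 0.904 m above the diameter, so r − 4r/(3π) = 2.13 − 0.904 = 1.226 m below the topmost point, so y_c = 3.01 + 1.226 = 4.236 m and h_c = 4.236 × 0.544639 = 2.30709 m.
A = πr²/2 = π × 2.13²/2 = 7.12655 m².
Resultant F = γ·h_c·A = 7.75971 × 2.30709 × 7.12655 = 127.582 kN.
I_c = (π/8 − 8/(9π))·r⁴ = 0.109757 × 2.13⁴ = 2.25918 m⁴.
Centre of pressure: y_p = y_c + I_c/(y_c·A) = 4.236 + 2.25918/(4.236 × 7.12655) = 4.236 + 0.0748369 = 4.31084 m along the plane.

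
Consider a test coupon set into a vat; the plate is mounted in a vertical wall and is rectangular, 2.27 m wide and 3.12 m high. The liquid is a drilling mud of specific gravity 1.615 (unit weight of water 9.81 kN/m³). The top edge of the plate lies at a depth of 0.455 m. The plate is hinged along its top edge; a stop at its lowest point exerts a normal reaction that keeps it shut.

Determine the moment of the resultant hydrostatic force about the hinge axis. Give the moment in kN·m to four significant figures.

γ = 1.615 × 9.81 = 15.84315 kN/m³.
The centroid lies 3.12/2 = 1.56 m below the top edge, so the centroid depth is h_c = 0.455 + 1.56 = 2.015 m.
A = 2.27 × 3.12 = 7.0824 m².
Resultant F = γ·h_c·A = 15.84315 × 2.015 × 7.0824 = 226.098 kN.
I_c = b·h³/12 = 2.27 × 3.12³/12 = 5.74524 m⁴.
Centre of pressure: y_p = y_c + I_c/(y_c·A) = 2.015 + 5.74524/(2.015 × 7.0824) = 2.015 + 0.40258 = 2.41758 m along the plane.
The resultant acts 1.56 + 0.40258 = 1.96258 m (along the plate) below the hinge at the top edge, so the moment about the hinge is M = F × 1.96258 = 226.098 × 1.96258 = 443.735 kN·m.

M ≈ 443.7 kN·m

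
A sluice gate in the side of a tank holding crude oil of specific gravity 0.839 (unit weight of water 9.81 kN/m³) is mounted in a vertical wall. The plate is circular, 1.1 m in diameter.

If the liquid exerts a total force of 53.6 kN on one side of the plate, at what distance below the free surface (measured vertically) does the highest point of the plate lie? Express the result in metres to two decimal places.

d_top ≈ 6.30 m

γ = 0.839 × 9.81 = 8.23059 kN/m³.
A = π(0.55)² = 0.950332 m².
From F = γ·h_c·A, the centroid depth is h_c = 53.6/(8.23059 × 0.950332) = 6.85265 m.
The centroid is at the centre, 0.55 m below the top of the plate, so the highest point sits at h_top = 6.85265 − 0.55 = 6.30265 m below the surface.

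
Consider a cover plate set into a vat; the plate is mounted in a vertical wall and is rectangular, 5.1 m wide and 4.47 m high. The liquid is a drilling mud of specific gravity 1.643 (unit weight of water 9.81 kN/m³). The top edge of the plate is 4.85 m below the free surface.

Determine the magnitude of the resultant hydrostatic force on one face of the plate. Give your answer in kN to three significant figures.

γ = 1.643 × 9.81 = 16.11783 kN/m³.
The centroid lies 4.47/2 = 2.235 m below the top edge, so the centroid depth is h_c = 4.85 + 2.235 = 7.085 m.
A = 5.1 × 4.47 = 22.797 m².
Resultant F = γ·h_c·A = 16.11783 × 7.085 × 22.797 = 2603.3 kN.

F ≈ 2600 kN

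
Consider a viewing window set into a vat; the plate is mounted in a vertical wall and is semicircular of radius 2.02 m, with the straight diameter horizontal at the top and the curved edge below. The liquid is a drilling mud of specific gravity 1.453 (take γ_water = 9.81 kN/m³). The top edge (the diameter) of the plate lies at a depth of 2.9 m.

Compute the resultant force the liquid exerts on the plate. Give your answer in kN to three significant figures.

F ≈ 343 kN

γ = 1.453 × 9.81 = 14.25393 kN/m³.
The centroid of a semicircle lies 4r/(3π) = 0.857315 m from the diameter, here below the top edge, so the centroid depth is h_c = 2.9 + 0.857315 = 3.75732 m.
A = πr²/2 = π × 2.02²/2 = 6.40948 m².
Resultant F = γ·h_c·A = 14.25393 × 3.75732 × 6.40948 = 343.27 kN.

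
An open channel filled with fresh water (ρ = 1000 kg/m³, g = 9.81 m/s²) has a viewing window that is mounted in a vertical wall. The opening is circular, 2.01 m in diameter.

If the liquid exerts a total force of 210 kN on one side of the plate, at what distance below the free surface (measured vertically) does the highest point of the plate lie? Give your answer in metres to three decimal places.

γ = ρg = 1000 × 9.81 = 9810 N/m³ = 9.81 kN/m³.
A = π(1.005)² = 3.17309 m².
From F = γ·h_c·A, the centroid depth is h_c = 210/(9.81 × 3.17309) = 6.74633 m.
The centroid is at the centre, 1.005 m below the top of the plate, so the highest point sits at h_top = 6.74633 − 1.005 = 5.74133 m below the surface.

d_top ≈ 5.741 m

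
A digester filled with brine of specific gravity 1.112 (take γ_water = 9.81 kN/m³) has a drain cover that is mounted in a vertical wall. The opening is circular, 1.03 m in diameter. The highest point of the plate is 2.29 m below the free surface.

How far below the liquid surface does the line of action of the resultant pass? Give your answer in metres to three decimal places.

γ = 1.112 × 9.81 = 10.90872 kN/m³.
The centroid is at the centre, 0.515 m below the top of the plate, so the centroid depth is h_c = 2.29 + 0.515 = 2.805 m.
A = π(0.515)² = 0.833229 m².
Resultant F = γ·h_c·A = 10.90872 × 2.805 × 0.833229 = 25.4959 kN.
I_c = πr⁴/4 = π × 0.515⁴/4 = 0.0552483 m⁴.
Centre of pressure: y_p = y_c + I_c/(y_c·A) = 2.805 + 0.0552483/(2.805 × 0.833229) = 2.805 + 0.0236386 = 2.82864 m along the plane.

h_p = 2.829 m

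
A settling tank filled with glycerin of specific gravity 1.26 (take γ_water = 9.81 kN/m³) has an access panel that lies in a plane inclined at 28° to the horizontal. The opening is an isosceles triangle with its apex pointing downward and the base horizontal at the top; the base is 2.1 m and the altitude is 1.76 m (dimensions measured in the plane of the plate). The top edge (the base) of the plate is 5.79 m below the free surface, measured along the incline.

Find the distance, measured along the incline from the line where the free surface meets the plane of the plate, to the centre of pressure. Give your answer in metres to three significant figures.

y_p = 6.40 m

γ = 1.26 × 9.81 = 12.3606 kN/m³.
Let θ = 28° be the plate's angle to the horizontal; measure y along the incline from where the plane meets the free surface. Vertical depth h = y·sinθ with sinθ = 0.469472.
With the apex down, the centroid sits h/3 = 1.76/3 = 0.586667 m below the base (the top edge), so y_c = 5.79 + 0.586667 = 6.37667 m and h_c = 6.37667 × 0.469472 = 2.99367 m.
A = ½ × 2.1 × 1.76 = 1.848 m².
Resultant F = γ·h_c·A = 12.3606 × 2.99367 × 1.848 = 68.3826 kN.
I_c = b·h³/36 = 2.1 × 1.76³/36 = 0.31802 m⁴.
Centre of pressure: y_p = y_c + I_c/(y_c·A) = 6.37667 + 0.31802/(6.37667 × 1.848) = 6.37667 + 0.0269872 = 6.40366 m along the plane.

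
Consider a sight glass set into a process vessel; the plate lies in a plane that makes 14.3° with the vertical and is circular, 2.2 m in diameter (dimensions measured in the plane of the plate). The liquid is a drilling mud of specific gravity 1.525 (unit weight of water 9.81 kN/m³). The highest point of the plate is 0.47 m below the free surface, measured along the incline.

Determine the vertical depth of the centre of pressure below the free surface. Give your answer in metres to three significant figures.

γ = 1.525 × 9.81 = 14.96025 kN/m³.
The plate makes 14.3° with the vertical, i.e. θ = 90° − 14.3° = 75.7° to the horizontal. Measuring y along the incline from the free-surface line, vertical depth h = y·sinθ with sinθ = 0.969016.
The centroid is at the centre, 1.1 m below the top of the plate, so y_c = 0.47 + 1.1 = 1.57 m and h_c = 1.57 × 0.969016 = 1.52136 m.
A = π(1.1)² = 3.80133 m².
Resultant F = γ·h_c·A = 14.96025 × 1.52136 × 3.80133 = 86.518 kN.
I_c = πr⁴/4 = π × 1.1⁴/4 = 1.1499 m⁴.
Centre of pressure: y_p = y_c + I_c/(y_c·A) = 1.57 + 1.1499/(1.57 × 3.80133) = 1.57 + 0.192675 = 1.76267 m along the plane.
Vertically, h_p = y_p·sinθ = 1.76267 × 0.969016 = 1.70806 m.

h_p = 1.71 m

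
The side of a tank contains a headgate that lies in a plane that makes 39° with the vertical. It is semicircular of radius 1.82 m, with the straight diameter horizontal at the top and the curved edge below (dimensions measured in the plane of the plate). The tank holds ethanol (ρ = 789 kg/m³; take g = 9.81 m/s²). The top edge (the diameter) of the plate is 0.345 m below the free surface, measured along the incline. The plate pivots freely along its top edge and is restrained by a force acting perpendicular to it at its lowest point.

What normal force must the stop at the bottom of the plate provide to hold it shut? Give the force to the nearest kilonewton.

γ = ρg = 789 × 9.81 / 1000 = 7.74009 kN/m³.
The plate makes 39° with the vertical, i.e. θ = 90° − 39° = 51° to the horizontal. Measuring y along the incline from the free-surface line, vertical depth h = y·sinθ with sinθ = 0.777146.
The centroid of a semicircle lies 4r/(3π) = 0.772432 m from the diameter, here below the top edge, so y_c = 0.345 + 0.772432 = 1.11743 m and h_c = 1.11743 × 0.777146 = 0.868406 m.
A = πr²/2 = π × 1.82²/2 = 5.20311 m².
Resultant F = γ·h_c·A = 7.74009 × 0.868406 × 5.20311 = 34.9729 kN.
I_c = (π/8 − 8/(9π))·r⁴ = 0.109757 × 1.82⁴ = 1.20425 m⁴.
Centre of pressure: y_p = y_c + I_c/(y_c·A) = 1.11743 + 1.20425/(1.11743 × 5.20311) = 1.11743 + 0.207125 = 1.32455 m along the plane.
The resultant acts 0.772432 + 0.207125 = 0.979557 m (along the plate) below the hinge at the top edge, so the moment about the hinge is M = F × 0.979557 = 34.9729 × 0.979557 = 34.2579 kN·m.
A normal force at the bottom, 1.82 m from the hinge, must supply this moment: P = 34.2579/1.82 = 18.823 kN.

P ≈ 19 kN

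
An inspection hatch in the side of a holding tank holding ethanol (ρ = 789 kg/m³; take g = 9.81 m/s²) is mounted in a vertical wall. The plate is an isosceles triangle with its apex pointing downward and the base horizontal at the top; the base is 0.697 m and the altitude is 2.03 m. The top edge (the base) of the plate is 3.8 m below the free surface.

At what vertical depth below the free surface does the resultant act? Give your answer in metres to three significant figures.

γ = ρg = 789 × 9.81 / 1000 = 7.74009 kN/m³.
With the apex down, the centroid sits h/3 = 2.03/3 = 0.676667 m below the base (the top edge), so the centroid depth is h_c = 3.8 + 0.676667 = 4.47667 m.
A = ½ × 0.697 × 2.03 = 0.707455 m².
Resultant F = γ·h_c·A = 7.74009 × 4.47667 × 0.707455 = 24.5132 kN.
I_c = b·h³/36 = 0.697 × 2.03³/36 = 0.161964 m⁴.
Centre of pressure: y_p = y_c + I_c/(y_c·A) = 4.47667 + 0.161964/(4.47667 × 0.707455) = 4.47667 + 0.0511405 = 4.52781 m along the plane.

h_p = 4.53 m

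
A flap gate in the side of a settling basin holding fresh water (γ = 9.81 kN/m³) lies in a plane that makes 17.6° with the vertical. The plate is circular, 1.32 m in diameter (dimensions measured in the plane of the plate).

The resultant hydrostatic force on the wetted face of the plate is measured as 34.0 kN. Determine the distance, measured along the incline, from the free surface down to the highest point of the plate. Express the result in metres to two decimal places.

y_top ≈ 2.00 m

γ = 9.81 kN/m³.
A = π(0.66)² = 1.36848 m².
From F = γ·h_c·A, the centroid depth is h_c = 34.0/(9.81 × 1.36848) = 2.53263 m.
The plate makes 17.6° with the vertical, i.e. θ = 90° − 17.6° = 72.4° to the horizontal. Measuring y along the incline from the free-surface line, vertical depth h = y·sinθ with sinθ = 0.953191.
Along the incline, y_c = h_c/sinθ = 2.53263/0.953191 = 2.657 m.
The centroid is at the centre, 0.66 m below the top of the plate, so the highest point sits at y_top = 2.657 − 0.66 = 1.997 m along the incline.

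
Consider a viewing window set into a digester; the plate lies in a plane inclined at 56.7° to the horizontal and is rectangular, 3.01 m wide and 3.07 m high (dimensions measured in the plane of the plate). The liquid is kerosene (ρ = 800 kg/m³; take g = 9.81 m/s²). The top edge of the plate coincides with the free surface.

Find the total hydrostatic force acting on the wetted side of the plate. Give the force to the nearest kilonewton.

γ = ρg = 800 × 9.81 / 1000 = 7.848 kN/m³.
Let θ = 56.7° be the plate's angle to the horizontal; measure y along the incline from where the plane meets the free surface. Vertical depth h = y·sinθ with sinθ = 0.835807.
The centroid lies 3.07/2 = 1.535 m below the top edge, so y_c = 1.535 m and h_c = 1.535 × 0.835807 = 1.28296 m.
A = 3.01 × 3.07 = 9.2407 m².
Resultant F = γ·h_c·A = 7.848 × 1.28296 × 9.2407 = 93.0416 kN.

F ≈ 93 kN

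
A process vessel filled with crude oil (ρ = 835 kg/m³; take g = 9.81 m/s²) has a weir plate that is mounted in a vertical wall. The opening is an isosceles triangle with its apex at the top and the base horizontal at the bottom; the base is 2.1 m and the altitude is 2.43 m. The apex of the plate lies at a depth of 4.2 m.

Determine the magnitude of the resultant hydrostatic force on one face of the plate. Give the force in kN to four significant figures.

γ = ρg = 835 × 9.81 / 1000 = 8.19135 kN/m³.
With the apex up, the centroid sits 2h/3 = 2 × 2.43/3 = 1.62 m below the apex, so the centroid depth is h_c = 4.2 + 1.62 = 5.82 m.
A = ½ × 2.1 × 2.43 = 2.5515 m².
Resultant F = γ·h_c·A = 8.19135 × 5.82 × 2.5515 = 121.639 kN.

F ≈ 121.6 kN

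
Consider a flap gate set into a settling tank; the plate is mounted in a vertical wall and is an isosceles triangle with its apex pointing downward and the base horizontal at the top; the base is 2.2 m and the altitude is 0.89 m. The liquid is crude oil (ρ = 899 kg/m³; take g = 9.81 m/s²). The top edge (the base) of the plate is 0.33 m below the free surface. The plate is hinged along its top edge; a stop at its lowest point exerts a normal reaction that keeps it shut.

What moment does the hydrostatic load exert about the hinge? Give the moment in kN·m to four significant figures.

M ≈ 1.985 kN·m

γ = ρg = 899 × 9.81 / 1000 = 8.81919 kN/m³.
With the apex down, the centroid sits h/3 = 0.89/3 = 0.296667 m below the base (the top edge), so the centroid depth is h_c = 0.33 + 0.296667 = 0.626667 m.
A = ½ × 2.2 × 0.89 = 0.979 m².
Resultant F = γ·h_c·A = 8.81919 × 0.626667 × 0.979 = 5.41063 kN.
I_c = b·h³/36 = 2.2 × 0.89³/36 = 0.0430814 m⁴.
Centre of pressure: y_p = y_c + I_c/(y_c·A) = 0.626667 + 0.0430814/(0.626667 × 0.979) = 0.626667 + 0.0702215 = 0.696889 m along the plane.
The resultant acts 0.296667 + 0.0702215 = 0.366889 m (along the plate) below the hinge at the top edge, so the moment about the hinge is M = F × 0.366889 = 5.41063 × 0.366889 = 1.9851 kN·m.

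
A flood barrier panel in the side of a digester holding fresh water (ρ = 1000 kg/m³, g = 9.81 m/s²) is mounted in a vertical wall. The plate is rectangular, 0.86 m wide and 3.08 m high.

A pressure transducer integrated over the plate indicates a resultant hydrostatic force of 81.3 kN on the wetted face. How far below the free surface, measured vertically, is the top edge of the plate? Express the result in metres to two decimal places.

d_top ≈ 1.59 m

γ = ρg = 1000 × 9.81 = 9810 N/m³ = 9.81 kN/m³.
A = 0.86 × 3.08 = 2.6488 m².
From F = γ·h_c·A, the centroid depth is h_c = 81.3/(9.81 × 2.6488) = 3.12876 m.
The centroid lies 3.08/2 = 1.54 m below the top edge, so the top edge sits at h_top = 3.12876 − 1.54 = 1.58876 m below the surface.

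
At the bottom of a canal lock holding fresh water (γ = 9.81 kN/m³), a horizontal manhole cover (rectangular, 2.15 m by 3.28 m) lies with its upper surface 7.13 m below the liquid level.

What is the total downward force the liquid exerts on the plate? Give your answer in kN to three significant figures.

F ≈ 493 kN

γ = 9.81 kN/m³.
The plate is horizontal, so pressure is uniform at p = γ·h = 9.81 × 7.13 = 69.9453 kN/m².
A = 2.15 × 3.28 = 7.052 m².
F = p·A = 69.9453 × 7.052 = 493.254 kN.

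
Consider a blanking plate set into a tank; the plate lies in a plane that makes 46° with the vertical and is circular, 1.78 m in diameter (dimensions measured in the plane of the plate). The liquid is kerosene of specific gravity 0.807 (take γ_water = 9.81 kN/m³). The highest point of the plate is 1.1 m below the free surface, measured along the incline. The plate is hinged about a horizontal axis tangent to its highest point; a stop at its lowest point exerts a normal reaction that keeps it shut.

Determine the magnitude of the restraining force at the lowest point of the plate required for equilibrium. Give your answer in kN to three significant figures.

γ = 0.807 × 9.81 = 7.91667 kN/m³.
The plate makes 46° with the vertical, i.e. θ = 90° − 46° = 44° to the horizontal. Measuring y along the incline from the free-surface line, vertical depth h = y·sinθ with sinθ = 0.694658.
The centroid is at the centre, 0.89 m below the top of the plate, so y_c = 1.1 + 0.89 = 1.99 m and h_c = 1.99 × 0.694658 = 1.38237 m.
A = π(0.89)² = 2.48846 m².
Resultant F = γ·h_c·A = 7.91667 × 1.38237 × 2.48846 = 27.2331 kN.
I_c = πr⁴/4 = π × 0.89⁴/4 = 0.492776 m⁴.
Centre of pressure: y_p = y_c + I_c/(y_c·A) = 1.99 + 0.492776/(1.99 × 2.48846) = 1.99 + 0.0995098 = 2.08951 m along the plane.
The resultant acts 0.89 + 0.0995098 = 0.98951 m (along the plate) below the hinge at the top edge, so the moment about the hinge is M = F × 0.98951 = 27.2331 × 0.98951 = 26.9474 kN·m.
A normal force at the bottom, 1.78 m from the hinge, must supply this moment: P = 26.9474/1.78 = 15.139 kN.

P ≈ 15.1 kN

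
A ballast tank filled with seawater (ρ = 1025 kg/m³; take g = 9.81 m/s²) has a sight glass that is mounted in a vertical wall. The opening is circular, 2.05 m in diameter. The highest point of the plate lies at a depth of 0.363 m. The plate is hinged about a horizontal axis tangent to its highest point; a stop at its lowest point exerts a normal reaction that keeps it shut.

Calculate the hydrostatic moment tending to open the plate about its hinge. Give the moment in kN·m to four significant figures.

γ = ρg = 1025 × 9.81 / 1000 = 10.05525 kN/m³.
The centroid is at the centre, 1.025 m below the top of the plate, so the centroid depth is h_c = 0.363 + 1.025 = 1.388 m.
A = π(1.025)² = 3.30064 m².
Resultant F = γ·h_c·A = 10.05525 × 1.388 × 3.30064 = 46.066 kN.
I_c = πr⁴/4 = π × 1.025⁴/4 = 0.866933 m⁴.
Centre of pressure: y_p = y_c + I_c/(y_c·A) = 1.388 + 0.866933/(1.388 × 3.30064) = 1.388 + 0.189233 = 1.57723 m along the plane.
The resultant acts 1.025 + 0.189233 = 1.21423 m (along the plate) below the hinge at the top edge, so the moment about the hinge is M = F × 1.21423 = 46.066 × 1.21423 = 55.9347 kN·m.

M ≈ 55.93 kN·m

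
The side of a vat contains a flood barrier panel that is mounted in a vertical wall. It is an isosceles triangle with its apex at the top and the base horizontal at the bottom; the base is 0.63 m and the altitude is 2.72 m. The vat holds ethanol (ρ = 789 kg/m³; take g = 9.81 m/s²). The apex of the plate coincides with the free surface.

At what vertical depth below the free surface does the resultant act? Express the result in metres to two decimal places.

h_p = 2.04 m

γ = ρg = 789 × 9.81 / 1000 = 7.74009 kN/m³.
With the apex up, the centroid sits 2h/3 = 2 × 2.72/3 = 1.81333 m below the apex, so the centroid depth is h_c = 1.81333 m.
A = ½ × 0.63 × 2.72 = 0.8568 m².
Resultant F = γ·h_c·A = 7.74009 × 1.81333 × 0.8568 = 12.0255 kN.
I_c = b·h³/36 = 0.63 × 2.72³/36 = 0.352164 m⁴.
Centre of pressure: y_p = y_c + I_c/(y_c·A) = 1.81333 + 0.352164/(1.81333 × 0.8568) = 1.81333 + 0.226667 = 2.04 m along the plane.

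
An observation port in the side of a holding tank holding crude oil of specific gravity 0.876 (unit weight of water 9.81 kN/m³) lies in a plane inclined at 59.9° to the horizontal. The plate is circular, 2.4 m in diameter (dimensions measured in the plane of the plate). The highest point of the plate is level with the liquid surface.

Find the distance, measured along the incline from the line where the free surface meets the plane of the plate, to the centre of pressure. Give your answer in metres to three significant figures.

γ = 0.876 × 9.81 = 8.59356 kN/m³.
Let θ = 59.9° be the plate's angle to the horizontal; measure y along the incline from where the plane meets the free surface. Vertical depth h = y·sinθ with sinθ = 0.865151.
The centroid is at the centre, 1.2 m below the top of the plate, so y_c = 1.2 m and h_c = 1.2 × 0.865151 = 1.03818 m.
A = π(1.2)² = 4.52389 m².
Resultant F = γ·h_c·A = 8.59356 × 1.03818 × 4.52389 = 40.3606 kN.
I_c = πr⁴/4 = π × 1.2⁴/4 = 1.6286 m⁴.
Centre of pressure: y_p = y_c + I_c/(y_c·A) = 1.2 + 1.6286/(1.2 × 4.52389) = 1.2 + 0.3 = 1.5 m along the plane.

y_p = 1.50 m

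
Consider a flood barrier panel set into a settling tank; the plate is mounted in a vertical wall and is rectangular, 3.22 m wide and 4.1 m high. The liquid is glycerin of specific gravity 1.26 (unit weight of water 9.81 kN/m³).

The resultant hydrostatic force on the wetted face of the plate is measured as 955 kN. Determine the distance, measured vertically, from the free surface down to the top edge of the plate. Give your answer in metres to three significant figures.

d_top ≈ 3.80 m

γ = 1.26 × 9.81 = 12.3606 kN/m³.
A = 3.22 × 4.1 = 13.202 m².
From F = γ·h_c·A, the centroid depth is h_c = 955/(12.3606 × 13.202) = 5.85227 m.
The centroid lies 4.1/2 = 2.05 m below the top edge, so the top edge sits at h_top = 5.85227 − 2.05 = 3.80227 m below the surface.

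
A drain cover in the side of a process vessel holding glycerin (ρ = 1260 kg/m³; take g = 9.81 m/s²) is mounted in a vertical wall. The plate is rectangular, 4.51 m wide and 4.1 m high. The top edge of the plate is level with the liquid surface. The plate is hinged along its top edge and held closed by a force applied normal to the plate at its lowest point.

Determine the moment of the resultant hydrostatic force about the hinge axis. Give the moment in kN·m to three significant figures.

γ = ρg = 1260 × 9.81 / 1000 = 12.3606 kN/m³.
The centroid lies 4.1/2 = 2.05 m below the top edge, so the centroid depth is h_c = 2.05 m.
A = 4.51 × 4.1 = 18.491 m².
Resultant F = γ·h_c·A = 12.3606 × 2.05 × 18.491 = 468.548 kN.
I_c = b·h³/12 = 4.51 × 4.1³/12 = 25.9028 m⁴.
Centre of pressure: y_p = y_c + I_c/(y_c·A) = 2.05 + 25.9028/(2.05 × 18.491) = 2.05 + 0.683333 = 2.73333 m along the plane.
The resultant acts 2.05 + 0.683333 = 2.73333 m (along the plate) below the hinge at the top edge, so the moment about the hinge is M = F × 2.73333 = 468.548 × 2.73333 = 1280.7 kN·m.

M ≈ 1280 kN·m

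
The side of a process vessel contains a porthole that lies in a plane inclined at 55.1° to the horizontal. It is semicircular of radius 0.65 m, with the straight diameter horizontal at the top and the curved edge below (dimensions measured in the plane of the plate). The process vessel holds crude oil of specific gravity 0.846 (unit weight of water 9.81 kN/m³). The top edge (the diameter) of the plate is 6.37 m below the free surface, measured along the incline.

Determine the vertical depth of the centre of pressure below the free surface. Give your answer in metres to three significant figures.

h_p = 5.45 m

γ = 0.846 × 9.81 = 8.29926 kN/m³.
Let θ = 55.1° be the plate's angle to the horizontal; measure y along the incline from where the plane meets the free surface. Vertical depth h = y·sinθ with sinθ = 0.820152.
The centroid of a semicircle lies 4r/(3π) = 0.275869 m from the diameter, here below the top edge, so y_c = 6.37 + 0.275869 = 6.64587 m and h_c = 6.64587 × 0.820152 = 5.45062 m.
A = πr²/2 = π × 0.65²/2 = 0.663661 m².
Resultant F = γ·h_c·A = 8.29926 × 5.45062 × 0.663661 = 30.0214 kN.
I_c = (π/8 − 8/(9π))·r⁴ = 0.109757 × 0.65⁴ = 0.0195923 m⁴.
Centre of pressure: y_p = y_c + I_c/(y_c·A) = 6.64587 + 0.0195923/(6.64587 × 0.663661) = 6.64587 + 0.00444209 = 6.65031 m along the plane.
Vertically, h_p = y_p·sinθ = 6.65031 × 0.820152 = 5.45427 m.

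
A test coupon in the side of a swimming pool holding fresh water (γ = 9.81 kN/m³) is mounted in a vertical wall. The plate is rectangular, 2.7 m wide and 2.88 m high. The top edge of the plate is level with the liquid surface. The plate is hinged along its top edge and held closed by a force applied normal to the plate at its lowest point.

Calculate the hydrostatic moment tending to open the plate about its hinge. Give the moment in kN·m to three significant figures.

M ≈ 211 kN·m

γ = 9.81 kN/m³.
The centroid lies 2.88/2 = 1.44 m below the top edge, so the centroid depth is h_c = 1.44 m.
A = 2.7 × 2.88 = 7.776 m².
Resultant F = γ·h_c·A = 9.81 × 1.44 × 7.776 = 109.847 kN.
I_c = b·h³/12 = 2.7 × 2.88³/12 = 5.37477 m⁴.
Centre of pressure: y_p = y_c + I_c/(y_c·A) = 1.44 + 5.37477/(1.44 × 7.776) = 1.44 + 0.48 = 1.92 m along the plane.
The resultant acts 1.44 + 0.48 = 1.92 m (along the plate) below the hinge at the top edge, so the moment about the hinge is M = F × 1.92 = 109.847 × 1.92 = 210.906 kN·m.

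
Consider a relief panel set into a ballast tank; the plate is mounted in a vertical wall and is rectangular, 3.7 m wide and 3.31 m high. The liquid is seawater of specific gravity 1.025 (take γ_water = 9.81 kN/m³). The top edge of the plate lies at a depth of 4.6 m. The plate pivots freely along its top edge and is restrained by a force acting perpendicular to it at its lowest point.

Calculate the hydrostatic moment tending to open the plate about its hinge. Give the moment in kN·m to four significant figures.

γ = 1.025 × 9.81 = 10.05525 kN/m³.
The centroid lies 3.31/2 = 1.655 m below the top edge, so the centroid depth is h_c = 4.6 + 1.655 = 6.255 m.
A = 3.7 × 3.31 = 12.247 m².
Resultant F = γ·h_c·A = 10.05525 × 6.255 × 12.247 = 770.282 kN.
I_c = b·h³/12 = 3.7 × 3.31³/12 = 11.1816 m⁴.
Centre of pressure: y_p = y_c + I_c/(y_c·A) = 6.255 + 11.1816/(6.255 × 12.247) = 6.255 + 0.145964 = 6.40096 m along the plane.
The resultant acts 1.655 + 0.145964 = 1.80096 m (along the plate) below the hinge at the top edge, so the moment about the hinge is M = F × 1.80096 = 770.282 × 1.80096 = 1387.25 kN·m.

M ≈ 1387 kN·m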